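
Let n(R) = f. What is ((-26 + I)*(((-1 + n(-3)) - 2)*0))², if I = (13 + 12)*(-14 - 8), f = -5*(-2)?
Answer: 0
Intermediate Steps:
f = 10
n(R) = 10
I = -550 (I = 25*(-22) = -550)
((-26 + I)*(((-1 + n(-3)) - 2)*0))² = ((-26 - 550)*(((-1 + 10) - 2)*0))² = (-576*(9 - 2)*0)² = (-4032*0)² = (-576*0)² = 0² = 0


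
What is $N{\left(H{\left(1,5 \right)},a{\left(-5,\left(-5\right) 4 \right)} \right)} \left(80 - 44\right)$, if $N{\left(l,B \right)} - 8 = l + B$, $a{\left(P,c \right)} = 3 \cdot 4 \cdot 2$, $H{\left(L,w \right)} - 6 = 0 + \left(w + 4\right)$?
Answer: $1692$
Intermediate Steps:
$H{\left(L,w \right)} = 10 + w$ ($H{\left(L,w \right)} = 6 + \left(0 + \left(w + 4\right)\right) = 6 + \left(0 + \left(4 + w\right)\right) = 6 + \left(4 + w\right) = 10 + w$)
$a{\left(P,c \right)} = 24$ ($a{\left(P,c \right)} = 12 \cdot 2 = 24$)
$N{\left(l,B \right)} = 8 + B + l$ ($N{\left(l,B \right)} = 8 + \left(l + B\right) = 8 + \left(B + l\right) = 8 + B + l$)
$N{\left(H{\left(1,5 \right)},a{\left(-5,\left(-5\right) 4 \right)} \right)} \left(80 - 44\right) = \left(8 + 24 + \left(10 + 5\right)\right) \left(80 - 44\right) = \left(8 + 24 + 15\right) 36 = 47 \cdot 36 = 1692$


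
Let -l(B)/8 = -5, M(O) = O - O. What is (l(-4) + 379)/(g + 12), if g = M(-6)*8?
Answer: 419/12 ≈ 34.917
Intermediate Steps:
M(O) = 0
l(B) = 40 (l(B) = -8*(-5) = 40)
g = 0 (g = 0*8 = 0)
(l(-4) + 379)/(g + 12) = (40 + 379)/(0 + 12) = 419/12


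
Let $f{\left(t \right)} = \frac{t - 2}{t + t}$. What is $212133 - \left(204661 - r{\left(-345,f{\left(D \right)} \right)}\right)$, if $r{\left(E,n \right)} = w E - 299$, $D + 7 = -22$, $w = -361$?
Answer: $131718$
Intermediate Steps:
$D = -29$ ($D = -7 - 22 = -29$)
$f{\left(t \right)} = \frac{-2 + t}{2 t}$
$r{\left(E,n \right)} = -299 - 361 E$ ($r{\left(E,n \right)} = - 361 E - 299 = -299 - 361 E$)
$212133 - \left(204661 - r{\left(-345,f{\left(D \right)} \right)}\right) = 212133 - \left(204661 - \left(-299 - -124545\right)\right) = 212133 - \left(204661 - \left(-299 + 124545\right)\right) = 212133 - \left(204661 - 124246\right) = 212133 - 80415 = 131718$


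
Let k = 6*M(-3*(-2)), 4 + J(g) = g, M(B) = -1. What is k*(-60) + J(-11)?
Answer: 345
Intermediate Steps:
J(g) = -4 + g
k = -6 (k = 6*(-1) = -6)
k*(-60) + J(-11) = -6*(-60) + (-4 - 11) = 360 - 15 = 345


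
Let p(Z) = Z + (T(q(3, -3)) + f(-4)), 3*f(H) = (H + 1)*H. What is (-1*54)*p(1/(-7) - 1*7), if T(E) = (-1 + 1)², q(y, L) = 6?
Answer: 1188/7 ≈ 169.71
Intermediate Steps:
T(E) = 0 (T(E) = 0² = 0)
f(H) = H*(1 + H)/3 (f(H) = ((H + 1)*H)/3 = ((1 + H)*H)/3 = (H*(1 + H))/3 = H*(1 + H)/3)
p(Z) = 4 + Z (p(Z) = Z + (0 + (⅓)*(-4)*(1 - 4)) = Z + (0 + (⅓)*(-4)*(-3)) = Z + (0 + 4) = Z + 4 = 4 + Z)
(-1*54)*p(1/(-7) - 1*7) = (-1*54)*(4 + (1/(-7) - 1*7)) = -54*(4 + (-⅐ - 7)) = -54*(4 - 50/7) = -54*(-22/7) = 1188/7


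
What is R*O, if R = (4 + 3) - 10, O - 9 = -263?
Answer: 762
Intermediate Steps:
O = -254 (O = 9 - 263 = -254)
R = -3 (R = 7 - 10 = -3)
R*O = -3*(-254) = 762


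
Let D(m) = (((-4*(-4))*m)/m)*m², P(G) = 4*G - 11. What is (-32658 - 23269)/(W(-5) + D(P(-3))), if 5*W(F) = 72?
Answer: -279635/42392 ≈ -6.5964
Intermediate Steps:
W(F) = 72/5 (W(F) = (⅕)*72 = 72/5)
P(G) = -11 + 4*G
D(m) = 16*m² (D(m) = ((16*m)/m)*m² = 16*m²)
(-32658 - 23269)/(W(-5) + D(P(-3))) = (-32658 - 23269)/(72/5 + 16*(-11 + 4*(-3))²) = -55927/(72/5 + 16*(-11 - 12)²) = -55927/(72/5 + 16*(-23)²) = -55927/(72/5 + 16*529) = -55927/(72/5 + 8464) = -55927/42392/5 = -55927*5/42392 = -279635/42392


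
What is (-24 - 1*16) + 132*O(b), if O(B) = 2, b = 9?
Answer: 224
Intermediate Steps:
(-24 - 1*16) + 132*O(b) = (-24 - 1*16) + 132*2 = (-24 - 16) + 264 = -40 + 264 = 224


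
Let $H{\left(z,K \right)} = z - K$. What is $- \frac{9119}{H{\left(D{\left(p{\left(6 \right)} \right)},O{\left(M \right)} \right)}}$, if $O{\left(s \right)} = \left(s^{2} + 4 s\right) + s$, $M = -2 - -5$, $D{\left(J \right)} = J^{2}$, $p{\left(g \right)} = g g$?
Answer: $- \frac{9119}{1272} \approx -7.169$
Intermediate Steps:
$p{\left(g \right)} = g^{2}$
$M = 3$ ($M = -2 + 5 = 3$)
$O{\left(s \right)} = s^{2} + 5 s$
$- \frac{9119}{H{\left(D{\left(p{\left(6 \right)} \right)},O{\left(M \right)} \right)}} = - \frac{9119}{\left(6^{2}\right)^{2} - 3 \left(5 + 3\right)} = - \frac{9119}{36^{2} - 3 \cdot 8} = - \frac{9119}{1296 - 24} = - \frac{9119}{1272}$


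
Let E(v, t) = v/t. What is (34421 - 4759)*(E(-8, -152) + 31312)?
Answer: 17646783998/19 ≈ 9.2878e+8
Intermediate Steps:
(34421 - 4759)*(E(-8, -152) + 31312) = (34421 - 4759)*(-8/(-152) + 31312) = 29662*(-8*(-1/152) + 31312) = 29662*(1/19 + 31312) = 29662*(594929/19) = 17646783998/19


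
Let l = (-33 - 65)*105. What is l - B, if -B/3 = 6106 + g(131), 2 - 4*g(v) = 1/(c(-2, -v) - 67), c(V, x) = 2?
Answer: 2087673/260 ≈ 8029.5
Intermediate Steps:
g(v) = 131/260 (g(v) = ½ - 1/(4*(2 - 67)) = ½ - ¼/(-65) = ½ - ¼*(-1/65) = ½ + 1/260 = 131/260)
l = -10290 (l = -98*105 = -10290)
B = -4763073/260 (B = -3*(6106 + 131/260) = -3*1587691/260 = -4763073/260 ≈ -18320.)
l - B = -10290 - 1*(-4763073/260) = -10290 + 4763073/260 = 2087673/260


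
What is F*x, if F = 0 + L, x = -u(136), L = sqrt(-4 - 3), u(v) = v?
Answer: -136*I*sqrt(7) ≈ -359.82*I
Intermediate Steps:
L = I*sqrt(7) (L = sqrt(-7) = I*sqrt(7) ≈ 2.6458*I)
x = -136 (x = -1*136 = -136)
F = I*sqrt(7) (F = 0 + I*sqrt(7) = I*sqrt(7) ≈ 2.6458*I)
F*x = (I*sqrt(7))*(-136) = -136*I*sqrt(7)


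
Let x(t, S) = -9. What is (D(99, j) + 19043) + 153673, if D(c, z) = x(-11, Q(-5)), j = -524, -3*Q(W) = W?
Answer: 172707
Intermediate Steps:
Q(W) = -W/3
D(c, z) = -9
(D(99, j) + 19043) + 153673 = (-9 + 19043) + 153673 = 19034 + 153673 = 172707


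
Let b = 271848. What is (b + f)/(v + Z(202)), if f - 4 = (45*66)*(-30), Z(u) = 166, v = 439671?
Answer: 182752/439837 ≈ 0.41550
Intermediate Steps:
f = -89096 (f = 4 + (45*66)*(-30) = 4 + 2970*(-30) = 4 - 89100 = -89096)
(b + f)/(v + Z(202)) = (271848 - 89096)/(439671 + 166) = 182752/439837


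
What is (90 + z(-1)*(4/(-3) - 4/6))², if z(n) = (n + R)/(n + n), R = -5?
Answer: 7056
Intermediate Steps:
z(n) = (-5 + n)/(2*n) (z(n) = (n - 5)/(n + n) = (-5 + n)/((2*n)) = (-5 + n)*(1/(2*n)) = (-5 + n)/(2*n))
(90 + z(-1)*(4/(-3) - 4/6))² = (90 + ((½)*(-5 - 1)/(-1))*(4/(-3) - 4/6))² = (90 + ((½)*(-1)*(-6))*(4*(-⅓) - 4*⅙))² = (90 + 3*(-4/3 - ⅔))² = (90 + 3*(-2))² = (90 - 6)² = 84² = 7056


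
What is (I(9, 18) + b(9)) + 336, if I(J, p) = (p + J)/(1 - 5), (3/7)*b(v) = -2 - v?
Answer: 3643/12 ≈ 303.58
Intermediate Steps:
b(v) = -14/3 - 7*v/3 (b(v) = 7*(-2 - v)/3 = -14/3 - 7*v/3)
I(J, p) = -J/4 - p/4 (I(J, p) = (J + p)/(-4) = (J + p)*(-¼) = -J/4 - p/4)
(I(9, 18) + b(9)) + 336 = ((-¼*9 - ¼*18) + (-14/3 - 7/3*9)) + 336 = ((-9/4 - 9/2) + (-14/3 - 21)) + 336 = (-27/4 - 77/3) + 336 = -389/12 + 336 = 3643/12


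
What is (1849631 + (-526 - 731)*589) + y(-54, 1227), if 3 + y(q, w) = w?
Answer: 1110482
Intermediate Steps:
y(q, w) = -3 + w
(1849631 + (-526 - 731)*589) + y(-54, 1227) = (1849631 + (-526 - 731)*589) + (-3 + 1227) = (1849631 - 1257*589) + 1224 = (1849631 - 740373) + 1224 = 1109258 + 1224 = 1110482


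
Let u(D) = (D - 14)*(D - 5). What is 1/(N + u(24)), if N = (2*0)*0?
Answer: 1/190 ≈ 0.0052632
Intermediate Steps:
u(D) = (-14 + D)*(-5 + D)
N = 0 (N = 0*0 = 0)
1/(N + u(24)) = 1/(0 + (70 + 24² - 19*24)) = 1/(0 + (70 + 576 - 456)) = 1/(0 + 190) = 1/190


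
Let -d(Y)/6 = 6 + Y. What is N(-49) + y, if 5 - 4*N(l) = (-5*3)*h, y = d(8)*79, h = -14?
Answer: -26749/4 ≈ -6687.3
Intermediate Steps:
d(Y) = -36 - 6*Y (d(Y) = -6*(6 + Y) = -36 - 6*Y)
y = -6636 (y = (-36 - 6*8)*79 = (-36 - 48)*79 = -84*79 = -6636)
N(l) = -205/4 (N(l) = 5/4 - (-5*3)*(-14)/4 = 5/4 - (-15)*(-14)/4 = 5/4 - ¼*210 = 5/4 - 105/2 = -205/4)
N(-49) + y = -205/4 - 6636 = -26749/4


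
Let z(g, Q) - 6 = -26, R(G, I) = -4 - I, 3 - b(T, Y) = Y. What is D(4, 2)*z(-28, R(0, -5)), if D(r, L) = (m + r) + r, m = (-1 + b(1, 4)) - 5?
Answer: -20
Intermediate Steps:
b(T, Y) = 3 - Y
z(g, Q) = -20 (z(g, Q) = 6 - 26 = -20)
m = -7 (m = (-1 + (3 - 1*4)) - 5 = (-1 + (3 - 4)) - 5 = (-1 - 1) - 5 = -2 - 5 = -7)
D(r, L) = -7 + 2*r (D(r, L) = (-7 + r) + r = -7 + 2*r)
D(4, 2)*z(-28, R(0, -5)) = (-7 + 2*4)*(-20) = (-7 + 8)*(-20) = 1*(-20) = -20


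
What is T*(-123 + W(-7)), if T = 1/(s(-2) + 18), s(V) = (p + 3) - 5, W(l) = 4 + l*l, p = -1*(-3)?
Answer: -70/19 ≈ -3.6842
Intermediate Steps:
p = 3
W(l) = 4 + l²
s(V) = 1 (s(V) = (3 + 3) - 5 = 6 - 5 = 1)
T = 1/19 (T = 1/(1 + 18) = 1/19 ≈ 0.052632)
T*(-123 + W(-7)) = (-123 + (4 + (-7)²))/19 = (-123 + (4 + 49))/19 = (-123 + 53)/19 = (1/19)*(-70) = -70/19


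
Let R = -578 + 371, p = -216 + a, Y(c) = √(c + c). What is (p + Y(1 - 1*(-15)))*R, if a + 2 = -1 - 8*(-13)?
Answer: 23805 - 828*√2 ≈ 22634.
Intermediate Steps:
a = 101 (a = -2 + (-1 - 8*(-13)) = -2 + (-1 + 104) = -2 + 103 = 101)
Y(c) = √2*√c (Y(c) = √(2*c) = √2*√c)
p = -115 (p = -216 + 101 = -115)
R = -207
(p + Y(1 - 1*(-15)))*R = (-115 + √2*√(1 - 1*(-15)))*(-207) = (-115 + √2*√(1 + 15))*(-207) = (-115 + √2*√16)*(-207) = (-115 + √2*4)*(-207) = (-115 + 4*√2)*(-207) = 23805 - 828*√2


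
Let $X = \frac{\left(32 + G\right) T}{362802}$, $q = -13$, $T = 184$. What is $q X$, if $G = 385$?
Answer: $- \frac{7228}{2629} \approx -2.7493$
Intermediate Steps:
$X = \frac{556}{2629}$ ($X = \frac{\left(32 + 385\right) 184}{362802} = 417 \cdot 184 \cdot \frac{1}{362802} = 76728 \cdot \frac{1}{362802} = \frac{556}{2629} \approx 0.21149$)
$q X = \left(-13\right) \frac{556}{2629} = - \frac{7228}{2629}$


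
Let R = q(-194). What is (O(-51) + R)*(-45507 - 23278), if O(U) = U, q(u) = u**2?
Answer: -2585284225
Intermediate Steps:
R = 37636 (R = (-194)**2 = 37636)
(O(-51) + R)*(-45507 - 23278) = (-51 + 37636)*(-45507 - 23278) = 37585*(-68785) = -2585284225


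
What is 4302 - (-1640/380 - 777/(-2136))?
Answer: 58250919/13528 ≈ 4306.0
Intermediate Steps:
4302 - (-1640/380 - 777/(-2136)) = 4302 - (-1640*1/380 - 777*(-1/2136)) = 4302 - (-82/19 + 259/712) = 4302 - 1*(-53463/13528) = 4302 + 53463/13528 = 58250919/13528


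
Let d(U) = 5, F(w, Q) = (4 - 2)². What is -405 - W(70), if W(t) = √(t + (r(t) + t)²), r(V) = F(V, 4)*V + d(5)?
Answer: -405 - √126095 ≈ -760.10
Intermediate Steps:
F(w, Q) = 4 (F(w, Q) = 2² = 4)
r(V) = 5 + 4*V (r(V) = 4*V + 5 = 5 + 4*V)
W(t) = √(t + (5 + 5*t)²) (W(t) = √(t + ((5 + 4*t) + t)²) = √(t + (5 + 5*t)²))
-405 - W(70) = -405 - √(70 + 25*(1 + 70)²) = -405 - √(70 + 25*71²) = -405 - √(70 + 25*5041) = -405 - √(70 + 126025) = -405 - √126095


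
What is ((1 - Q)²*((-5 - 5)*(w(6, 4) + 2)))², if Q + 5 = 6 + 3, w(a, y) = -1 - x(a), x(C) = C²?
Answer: 9922500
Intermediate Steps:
w(a, y) = -1 - a²
Q = 4 (Q = -5 + (6 + 3) = -5 + 9 = 4)
((1 - Q)²*((-5 - 5)*(w(6, 4) + 2)))² = ((1 - 1*4)²*((-5 - 5)*((-1 - 1*6²) + 2)))² = ((1 - 4)²*(-10*((-1 - 1*36) + 2)))² = ((-3)²*(-10*((-1 - 36) + 2)))² = (9*(-10*(-37 + 2)))² = (9*(-10*(-35)))² = (9*350)² = 3150² = 9922500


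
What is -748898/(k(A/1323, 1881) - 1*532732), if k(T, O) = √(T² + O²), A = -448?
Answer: 14251319077811256/10137614286923927 + 141541722*√126386653177/10137614286923927 ≈ 1.4107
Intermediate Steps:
k(T, O) = √(O² + T²)
-748898/(k(A/1323, 1881) - 1*532732) = -748898/(√(1881² + (-448/1323)²) - 1*532732) = -748898/(√(3538161 + (-448*1/1323)²) - 532732) = -748898/(√(3538161 + (-64/189)²) - 532732) = -748898/(√(3538161 + 4096/35721) - 532732) = -748898/(√(126386653177/35721) - 532732) = -748898/(√126386653177/189 - 532732) = -748898/(-532732 + √126386653177/189)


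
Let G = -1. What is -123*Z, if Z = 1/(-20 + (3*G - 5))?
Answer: 123/28 ≈ 4.3929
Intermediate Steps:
Z = -1/28 (Z = 1/(-20 + (3*(-1) - 5)) = 1/(-20 + (-3 - 5)) = 1/(-20 - 8) = 1/(-28) = -1/28 ≈ -0.035714)
-123*Z = -123*(-1/28) = 123/28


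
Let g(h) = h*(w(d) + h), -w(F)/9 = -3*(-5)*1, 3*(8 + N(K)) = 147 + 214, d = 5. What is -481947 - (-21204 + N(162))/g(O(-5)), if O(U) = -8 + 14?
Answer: -1119144209/2322 ≈ -4.8197e+5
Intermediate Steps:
N(K) = 337/3 (N(K) = -8 + (147 + 214)/3 = -8 + (1/3)*361 = -8 + 361/3 = 337/3)
O(U) = 6
w(F) = -135 (w(F) = -9*(-3*(-5)) = -135)
g(h) = h*(-135 + h)
-481947 - (-21204 + N(162))/g(O(-5)) = -481947 - (-21204 + 337/3)/(6*(-135 + 6)) = -481947 - (-63275)/(3*(6*(-129))) = -481947 - (-63275)/(3*(-774)) = -481947 - (-63275)*(-1)/(3*774) = -481947 - 1*63275/2322 = -481947 - 63275/2322 = -1119144209/2322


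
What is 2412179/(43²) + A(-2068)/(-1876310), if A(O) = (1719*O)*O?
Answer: -4533479358727/1734648595 ≈ -2613.5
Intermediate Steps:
A(O) = 1719*O²
2412179/(43²) + A(-2068)/(-1876310) = 2412179/(43²) + (1719*(-2068)²)/(-1876310) = 2412179/1849 + (1719*4276624)*(-1/1876310) = 2412179*(1/1849) + 7351516656*(-1/1876310) = 2412179/1849 - 3675758328/938155 = -4533479358727/1734648595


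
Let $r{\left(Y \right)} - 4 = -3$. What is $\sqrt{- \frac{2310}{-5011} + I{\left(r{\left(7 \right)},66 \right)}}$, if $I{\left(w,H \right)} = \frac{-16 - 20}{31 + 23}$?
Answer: $\frac{2 i \sqrt{11620509}}{15033} \approx 0.45352 i$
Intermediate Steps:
$r{\left(Y \right)} = 1$ ($r{\left(Y \right)} = 4 - 3 = 1$)
$I{\left(w,H \right)} = - \frac{2}{3}$ ($I{\left(w,H \right)} = - \frac{36}{54} = \left(-36\right) \frac{1}{54} = - \frac{2}{3}$)
$\sqrt{- \frac{2310}{-5011} + I{\left(r{\left(7 \right)},66 \right)}} = \sqrt{- \frac{2310}{-5011} - \frac{2}{3}} = \sqrt{\left(-2310\right) \left(- \frac{1}{5011}\right) - \frac{2}{3}} = \sqrt{\frac{2310}{5011} - \frac{2}{3}} = \sqrt{- \frac{3092}{15033}} = \frac{2 i \sqrt{11620509}}{15033}$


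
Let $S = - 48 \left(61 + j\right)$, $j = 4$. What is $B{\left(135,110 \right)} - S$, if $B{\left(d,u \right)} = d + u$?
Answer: $3365$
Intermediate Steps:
$S = -3120$ ($S = - 48 \left(61 + 4\right) = \left(-48\right) 65 = -3120$)
$B{\left(135,110 \right)} - S = \left(135 + 110\right) - -3120 = 245 + 3120 = 3365$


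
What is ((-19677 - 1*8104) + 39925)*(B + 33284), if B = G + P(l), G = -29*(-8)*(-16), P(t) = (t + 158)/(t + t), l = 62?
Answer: 11133461328/31 ≈ 3.5914e+8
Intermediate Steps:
P(t) = (158 + t)/(2*t) (P(t) = (158 + t)/((2*t)) = (158 + t)*(1/(2*t)) = (158 + t)/(2*t))
G = -3712 (G = 232*(-16) = -3712)
B = -115017/31 (B = -3712 + (1/2)*(158 + 62)/62 = -3712 + (1/2)*(1/62)*220 = -3712 + 55/31 = -115017/31 ≈ -3710.2)
((-19677 - 1*8104) + 39925)*(B + 33284) = ((-19677 - 1*8104) + 39925)*(-115017/31 + 33284) = ((-19677 - 8104) + 39925)*(916787/31) = (-27781 + 39925)*(916787/31) = 12144*(916787/31) = 11133461328/31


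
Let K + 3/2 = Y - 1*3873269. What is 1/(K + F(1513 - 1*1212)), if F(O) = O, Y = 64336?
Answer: -2/7617267 ≈ -2.6256e-7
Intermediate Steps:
K = -7617869/2 (K = -3/2 + (64336 - 1*3873269) = -3/2 + (64336 - 3873269) = -3/2 - 3808933 = -7617869/2 ≈ -3.8089e+6)
1/(K + F(1513 - 1*1212)) = 1/(-7617869/2 + (1513 - 1*1212)) = 1/(-7617869/2 + (1513 - 1212)) = 1/(-7617869/2 + 301) = 1/(-7617267/2) = -2/7617267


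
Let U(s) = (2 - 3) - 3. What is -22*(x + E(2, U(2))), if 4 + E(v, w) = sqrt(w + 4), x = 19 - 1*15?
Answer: 0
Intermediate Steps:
x = 4 (x = 19 - 15 = 4)
U(s) = -4 (U(s) = -1 - 3 = -4)
E(v, w) = -4 + sqrt(4 + w) (E(v, w) = -4 + sqrt(w + 4) = -4 + sqrt(4 + w))
-22*(x + E(2, U(2))) = -22*(4 + (-4 + sqrt(4 - 4))) = -22*(4 + (-4 + sqrt(0))) = -22*(4 + (-4 + 0)) = -22*(4 - 4) = -22*0 = 0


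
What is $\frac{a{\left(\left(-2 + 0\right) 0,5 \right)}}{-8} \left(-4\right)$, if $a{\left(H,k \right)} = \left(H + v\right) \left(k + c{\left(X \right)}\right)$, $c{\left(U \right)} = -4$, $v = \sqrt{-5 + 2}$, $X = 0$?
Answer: $\frac{i \sqrt{3}}{2} \approx 0.86602 i$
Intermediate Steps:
$v = i \sqrt{3}$ ($v = \sqrt{-3} = i \sqrt{3} \approx 1.732 i$)
$a{\left(H,k \right)} = \left(-4 + k\right) \left(H + i \sqrt{3}\right)$ ($a{\left(H,k \right)} = \left(H + i \sqrt{3}\right) \left(k - 4\right) = \left(H + i \sqrt{3}\right) \left(-4 + k\right) = \left(-4 + k\right) \left(H + i \sqrt{3}\right)$)
$\frac{a{\left(\left(-2 + 0\right) 0,5 \right)}}{-8} \left(-4\right) = \frac{- 4 \left(-2 + 0\right) 0 + \left(-2 + 0\right) 0 \cdot 5 - 4 i \sqrt{3} + i 5 \sqrt{3}}{-8} \left(-4\right) = \left(- 4 \left(\left(-2\right) 0\right) + \left(-2\right) 0 \cdot 5 - 4 i \sqrt{3} + 5 i \sqrt{3}\right) \left(- \frac{1}{8}\right) \left(-4\right) = \left(\left(-4\right) 0 + 0 \cdot 5 - 4 i \sqrt{3} + 5 i \sqrt{3}\right) \left(- \frac{1}{8}\right) \left(-4\right) = \left(0 + 0 - 4 i \sqrt{3} + 5 i \sqrt{3}\right) \left(- \frac{1}{8}\right) \left(-4\right) = i \sqrt{3} \left(- \frac{1}{8}\right) \left(-4\right) = - \frac{i \sqrt{3}}{8} \left(-4\right) = \frac{i \sqrt{3}}{2}$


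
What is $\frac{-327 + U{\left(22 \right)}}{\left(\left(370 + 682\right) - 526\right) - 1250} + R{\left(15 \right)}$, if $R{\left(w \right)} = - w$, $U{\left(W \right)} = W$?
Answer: $- \frac{10555}{724} \approx -14.579$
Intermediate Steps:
$\frac{-327 + U{\left(22 \right)}}{\left(\left(370 + 682\right) - 526\right) - 1250} + R{\left(15 \right)} = \frac{-327 + 22}{\left(\left(370 + 682\right) - 526\right) - 1250} - 15 = - \frac{305}{\left(1052 - 526\right) - 1250} - 15 = - \frac{305}{526 - 1250} - 15 = - \frac{305}{-724} - 15 = \left(-305\right) \left(- \frac{1}{724}\right) - 15 = \frac{305}{724} - 15 = - \frac{10555}{724}$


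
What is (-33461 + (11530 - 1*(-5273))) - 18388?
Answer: -35046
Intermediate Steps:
(-33461 + (11530 - 1*(-5273))) - 18388 = (-33461 + (11530 + 5273)) - 18388 = (-33461 + 16803) - 18388 = -16658 - 18388 = -35046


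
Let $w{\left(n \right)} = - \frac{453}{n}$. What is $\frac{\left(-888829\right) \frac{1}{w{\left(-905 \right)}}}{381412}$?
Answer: $- \frac{10182155}{2187084} \approx -4.6556$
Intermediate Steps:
$\frac{\left(-888829\right) \frac{1}{w{\left(-905 \right)}}}{381412} = \frac{\left(-888829\right) \frac{1}{\left(-453\right) \frac{1}{-905}}}{381412} = - \frac{888829}{\left(-453\right) \left(- \frac{1}{905}\right)} \frac{1}{381412} = - \frac{888829}{\frac{453}{905}} \cdot \frac{1}{381412} = \left(-888829\right) \frac{905}{453} \cdot \frac{1}{381412} = \left(- \frac{804390245}{453}\right) \frac{1}{381412} = - \frac{10182155}{2187084}$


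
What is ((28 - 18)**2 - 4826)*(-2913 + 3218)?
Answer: -1441430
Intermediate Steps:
((28 - 18)**2 - 4826)*(-2913 + 3218) = (10**2 - 4826)*305 = (100 - 4826)*305 = -4726*305 = -1441430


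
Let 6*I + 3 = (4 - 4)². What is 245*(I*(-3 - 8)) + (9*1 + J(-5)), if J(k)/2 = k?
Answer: 2693/2 ≈ 1346.5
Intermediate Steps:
J(k) = 2*k
I = -½ (I = -½ + (4 - 4)²/6 = -½ + (⅙)*0² = -½ + (⅙)*0 = -½ + 0 = -½ ≈ -0.50000)
245*(I*(-3 - 8)) + (9*1 + J(-5)) = 245*(-(-3 - 8)/2) + (9*1 + 2*(-5)) = 245*(-½*(-11)) + (9 - 10) = 245*(11/2) - 1 = 2695/2 - 1 = 2693/2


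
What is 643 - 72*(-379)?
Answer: 27931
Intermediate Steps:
643 - 72*(-379) = 643 + 27288 = 27931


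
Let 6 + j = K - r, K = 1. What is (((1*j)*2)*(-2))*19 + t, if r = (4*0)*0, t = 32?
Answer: 412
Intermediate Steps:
r = 0 (r = 0*0 = 0)
j = -5 (j = -6 + (1 - 1*0) = -6 + (1 + 0) = -6 + 1 = -5)
(((1*j)*2)*(-2))*19 + t = (((1*(-5))*2)*(-2))*19 + 32 = (-5*2*(-2))*19 + 32 = -10*(-2)*19 + 32 = 20*19 + 32 = 380 + 32 = 412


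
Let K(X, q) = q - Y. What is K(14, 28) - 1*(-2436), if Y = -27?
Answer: 2491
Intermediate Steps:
K(X, q) = 27 + q (K(X, q) = q - 1*(-27) = q + 27 = 27 + q)
K(14, 28) - 1*(-2436) = (27 + 28) - 1*(-2436) = 55 + 2436 = 2491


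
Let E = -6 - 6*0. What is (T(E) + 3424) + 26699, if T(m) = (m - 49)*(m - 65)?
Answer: 34028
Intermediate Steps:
E = -6 (E = -6 + 0 = -6)
T(m) = (-65 + m)*(-49 + m) (T(m) = (-49 + m)*(-65 + m) = (-65 + m)*(-49 + m))
(T(E) + 3424) + 26699 = ((3185 + (-6)² - 114*(-6)) + 3424) + 26699 = ((3185 + 36 + 684) + 3424) + 26699 = (3905 + 3424) + 26699 = 7329 + 26699 = 34028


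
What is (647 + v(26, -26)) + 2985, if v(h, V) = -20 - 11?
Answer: 3601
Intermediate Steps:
v(h, V) = -31
(647 + v(26, -26)) + 2985 = (647 - 31) + 2985 = 616 + 2985 = 3601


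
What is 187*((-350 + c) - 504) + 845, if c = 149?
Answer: -130990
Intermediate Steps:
187*((-350 + c) - 504) + 845 = 187*((-350 + 149) - 504) + 845 = 187*(-201 - 504) + 845 = 187*(-705) + 845 = -131835 + 845 = -130990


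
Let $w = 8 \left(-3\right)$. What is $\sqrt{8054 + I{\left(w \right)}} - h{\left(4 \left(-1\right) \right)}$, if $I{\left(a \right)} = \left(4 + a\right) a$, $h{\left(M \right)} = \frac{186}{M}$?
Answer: $\frac{93}{2} + \sqrt{8534} \approx 138.88$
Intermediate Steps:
$w = -24$
$I{\left(a \right)} = a \left(4 + a\right)$
$\sqrt{8054 + I{\left(w \right)}} - h{\left(4 \left(-1\right) \right)} = \sqrt{8054 - 24 \left(4 - 24\right)} - \frac{186}{4 \left(-1\right)} = \sqrt{8054 - -480} - \frac{186}{-4} = \sqrt{8054 + 480} - 186 \left(- \frac{1}{4}\right) = \sqrt{8534} - - \frac{93}{2} = \sqrt{8534} + \frac{93}{2} = \frac{93}{2} + \sqrt{8534}$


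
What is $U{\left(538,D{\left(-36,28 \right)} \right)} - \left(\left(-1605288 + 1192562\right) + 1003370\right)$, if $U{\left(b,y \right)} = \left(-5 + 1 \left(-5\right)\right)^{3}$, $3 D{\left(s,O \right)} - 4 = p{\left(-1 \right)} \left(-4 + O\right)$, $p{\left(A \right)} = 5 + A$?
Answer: $-591644$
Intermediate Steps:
$D{\left(s,O \right)} = -4 + \frac{4 O}{3}$ ($D{\left(s,O \right)} = \frac{4}{3} + \frac{\left(5 - 1\right) \left(-4 + O\right)}{3} = \frac{4}{3} + \frac{4 \left(-4 + O\right)}{3} = \frac{4}{3} + \frac{-16 + 4 O}{3} = \frac{4}{3} + \left(- \frac{16}{3} + \frac{4 O}{3}\right) = -4 + \frac{4 O}{3}$)
$U{\left(b,y \right)} = -1000$ ($U{\left(b,y \right)} = \left(-5 - 5\right)^{3} = \left(-10\right)^{3} = -1000$)
$U{\left(538,D{\left(-36,28 \right)} \right)} - \left(\left(-1605288 + 1192562\right) + 1003370\right) = -1000 - \left(\left(-1605288 + 1192562\right) + 1003370\right) = -1000 - \left(-412726 + 1003370\right) = -1000 - 590644 = -591644$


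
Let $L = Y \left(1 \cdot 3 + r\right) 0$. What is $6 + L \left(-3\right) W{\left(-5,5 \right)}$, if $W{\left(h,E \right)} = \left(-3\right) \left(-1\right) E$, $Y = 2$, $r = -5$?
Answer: $6$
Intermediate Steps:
$W{\left(h,E \right)} = 3 E$
$L = 0$ ($L = 2 \left(1 \cdot 3 - 5\right) 0 = 2 \left(3 - 5\right) 0 = 2 \left(-2\right) 0 = \left(-4\right) 0 = 0$)
$6 + L \left(-3\right) W{\left(-5,5 \right)} = 6 + 0 \left(-3\right) 3 \cdot 5 = 6 + 0 \cdot 15 = 6 + 0 = 6$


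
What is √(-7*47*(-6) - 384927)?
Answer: I*√382953 ≈ 618.83*I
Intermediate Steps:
√(-7*47*(-6) - 384927) = √(-329*(-6) - 384927) = √(1974 - 384927) = √(-382953) = I*√382953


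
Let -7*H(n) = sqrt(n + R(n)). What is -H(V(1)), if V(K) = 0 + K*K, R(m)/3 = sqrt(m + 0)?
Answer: 2/7 ≈ 0.28571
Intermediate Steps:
R(m) = 3*sqrt(m) (R(m) = 3*sqrt(m + 0) = 3*sqrt(m))
V(K) = K**2 (V(K) = 0 + K**2 = K**2)
H(n) = -sqrt(n + 3*sqrt(n))/7
-H(V(1)) = -(-1)*sqrt(1**2 + 3*sqrt(1**2))/7 = -(-1)*sqrt(1 + 3*sqrt(1))/7 = -(-1)*sqrt(1 + 3*1)/7 = -(-1)*sqrt(1 + 3)/7 = -(-1)*sqrt(4)/7 = -(-1)*2/7 = -1*(-2/7) = 2/7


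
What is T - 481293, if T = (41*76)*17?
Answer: -428321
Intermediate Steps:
T = 52972 (T = 3116*17 = 52972)
T - 481293 = 52972 - 481293 = -428321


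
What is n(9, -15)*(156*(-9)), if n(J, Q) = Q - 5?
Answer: 28080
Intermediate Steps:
n(J, Q) = -5 + Q
n(9, -15)*(156*(-9)) = (-5 - 15)*(156*(-9)) = -20*(-1404) = 28080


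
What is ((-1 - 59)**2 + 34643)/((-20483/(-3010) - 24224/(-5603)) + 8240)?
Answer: 644969342290/139155527689 ≈ 4.6349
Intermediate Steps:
((-1 - 59)**2 + 34643)/((-20483/(-3010) - 24224/(-5603)) + 8240) = ((-60)**2 + 34643)/((-20483*(-1/3010) - 24224*(-1/5603)) + 8240) = (3600 + 34643)/((20483/3010 + 24224/5603) + 8240) = 38243/(187680489/16865030 + 8240) = 38243/(139155527689/16865030) = 38243*(16865030/139155527689) = 644969342290/139155527689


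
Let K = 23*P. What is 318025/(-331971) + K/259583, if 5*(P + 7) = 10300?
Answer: -66878544926/86174028093 ≈ -0.77609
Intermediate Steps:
P = 2053 (P = -7 + (1/5)*10300 = -7 + 2060 = 2053)
K = 47219 (K = 23*2053 = 47219)
318025/(-331971) + K/259583 = 318025/(-331971) + 47219/259583 = 318025*(-1/331971) + 47219*(1/259583) = -318025/331971 + 47219/259583 = -66878544926/86174028093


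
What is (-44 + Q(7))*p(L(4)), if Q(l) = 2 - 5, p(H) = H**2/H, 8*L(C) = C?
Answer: -47/2 ≈ -23.500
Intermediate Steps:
L(C) = C/8
p(H) = H
Q(l) = -3
(-44 + Q(7))*p(L(4)) = (-44 - 3)*((1/8)*4) = -47*1/2 = -47/2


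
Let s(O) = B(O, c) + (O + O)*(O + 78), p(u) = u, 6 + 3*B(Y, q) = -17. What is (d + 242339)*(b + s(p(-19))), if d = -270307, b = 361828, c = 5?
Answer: -30170060480/3 ≈ -1.0057e+10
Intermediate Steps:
B(Y, q) = -23/3 (B(Y, q) = -2 + (1/3)*(-17) = -2 - 17/3 = -23/3)
s(O) = -23/3 + 2*O*(78 + O) (s(O) = -23/3 + (O + O)*(O + 78) = -23/3 + (2*O)*(78 + O) = -23/3 + 2*O*(78 + O))
(d + 242339)*(b + s(p(-19))) = (-270307 + 242339)*(361828 + (-23/3 + 2*(-19)**2 + 156*(-19))) = -27968*(361828 + (-23/3 + 2*361 - 2964)) = -27968*(361828 + (-23/3 + 722 - 2964)) = -27968*(361828 - 6749/3) = -27968*1078735/3 = -30170060480/3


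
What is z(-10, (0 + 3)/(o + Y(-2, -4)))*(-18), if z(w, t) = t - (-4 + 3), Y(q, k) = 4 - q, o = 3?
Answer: -24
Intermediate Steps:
z(w, t) = 1 + t (z(w, t) = t - 1*(-1) = t + 1 = 1 + t)
z(-10, (0 + 3)/(o + Y(-2, -4)))*(-18) = (1 + (0 + 3)/(3 + (4 - 1*(-2))))*(-18) = (1 + 3/(3 + (4 + 2)))*(-18) = (1 + 3/(3 + 6))*(-18) = (1 + 3/9)*(-18) = (1 + 3*(1/9))*(-18) = (1 + 1/3)*(-18) = (4/3)*(-18) = -24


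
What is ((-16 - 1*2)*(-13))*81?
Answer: 18954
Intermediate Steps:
((-16 - 1*2)*(-13))*81 = ((-16 - 2)*(-13))*81 = -18*(-13)*81 = 234*81 = 18954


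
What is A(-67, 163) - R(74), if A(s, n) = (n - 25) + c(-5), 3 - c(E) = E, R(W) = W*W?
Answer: -5330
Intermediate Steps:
R(W) = W²
c(E) = 3 - E
A(s, n) = -17 + n (A(s, n) = (n - 25) + (3 - 1*(-5)) = (-25 + n) + (3 + 5) = (-25 + n) + 8 = -17 + n)
A(-67, 163) - R(74) = (-17 + 163) - 1*74² = 146 - 1*5476 = 146 - 5476 = -5330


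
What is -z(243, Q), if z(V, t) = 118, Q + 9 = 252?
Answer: -118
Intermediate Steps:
Q = 243 (Q = -9 + 252 = 243)
-z(243, Q) = -1*118 = -118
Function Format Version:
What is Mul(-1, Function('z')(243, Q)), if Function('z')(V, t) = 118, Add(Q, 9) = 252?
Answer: -118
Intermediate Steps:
Q = 243 (Q = Add(-9, 252) = 243)
Mul(-1, Function('z')(243, Q)) = Mul(-1, 118) = -118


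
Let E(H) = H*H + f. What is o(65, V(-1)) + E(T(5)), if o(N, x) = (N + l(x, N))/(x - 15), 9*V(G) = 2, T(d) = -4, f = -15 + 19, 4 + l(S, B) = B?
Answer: 218/19 ≈ 11.474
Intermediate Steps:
l(S, B) = -4 + B
f = 4
V(G) = 2/9 (V(G) = (1/9)*2 = 2/9)
E(H) = 4 + H**2 (E(H) = H*H + 4 = H**2 + 4 = 4 + H**2)
o(N, x) = (-4 + 2*N)/(-15 + x) (o(N, x) = (N + (-4 + N))/(x - 15) = (-4 + 2*N)/(-15 + x))
o(65, V(-1)) + E(T(5)) = 2*(-2 + 65)/(-15 + 2/9) + (4 + (-4)**2) = 2*63/(-133/9) + (4 + 16) = 2*(-9/133)*63 + 20 = -162/19 + 20 = 218/19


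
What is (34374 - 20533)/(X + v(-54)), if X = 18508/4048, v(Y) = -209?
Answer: -14007092/206881 ≈ -67.706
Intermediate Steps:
X = 4627/1012 (X = 18508*(1/4048) = 4627/1012 ≈ 4.5721)
(34374 - 20533)/(X + v(-54)) = (34374 - 20533)/(4627/1012 - 209) = 13841/(-206881/1012) = 13841*(-1012/206881) = -14007092/206881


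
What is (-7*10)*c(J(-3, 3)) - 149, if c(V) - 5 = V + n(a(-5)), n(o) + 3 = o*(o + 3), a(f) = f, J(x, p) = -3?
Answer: -779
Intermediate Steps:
n(o) = -3 + o*(3 + o) (n(o) = -3 + o*(o + 3) = -3 + o*(3 + o))
c(V) = 12 + V (c(V) = 5 + (V + (-3 + (-5)² + 3*(-5))) = 5 + (V + (-3 + 25 - 15)) = 5 + (V + 7) = 5 + (7 + V) = 12 + V)
(-7*10)*c(J(-3, 3)) - 149 = (-7*10)*(12 - 3) - 149 = -70*9 - 149 = -630 - 149 = -779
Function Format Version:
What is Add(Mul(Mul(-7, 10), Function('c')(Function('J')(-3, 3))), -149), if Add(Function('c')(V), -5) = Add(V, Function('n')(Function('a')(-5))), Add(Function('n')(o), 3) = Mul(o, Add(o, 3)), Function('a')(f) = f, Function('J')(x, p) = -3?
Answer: -779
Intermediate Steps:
Function('n')(o) = Add(-3, Mul(o, Add(3, o))) (Function('n')(o) = Add(-3, Mul(o, Add(o, 3))) = Add(-3, Mul(o, Add(3, o))))
Function('c')(V) = Add(12, V) (Function('c')(V) = Add(5, Add(V, Add(-3, Pow(-5, 2), Mul(3, -5)))) = Add(5, Add(V, Add(-3, 25, -15))) = Add(5, Add(V, 7)) = Add(5, Add(7, V)) = Add(12, V))
Add(Mul(Mul(-7, 10), Function('c')(Function('J')(-3, 3))), -149) = Add(Mul(Mul(-7, 10), Add(12, -3)), -149) = Add(Mul(-70, 9), -149) = Add(-630, -149) = -779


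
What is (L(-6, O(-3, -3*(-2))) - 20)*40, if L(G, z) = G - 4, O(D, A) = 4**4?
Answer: -1200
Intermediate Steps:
O(D, A) = 256
L(G, z) = -4 + G
(L(-6, O(-3, -3*(-2))) - 20)*40 = ((-4 - 6) - 20)*40 = (-10 - 20)*40 = -30*40 = -1200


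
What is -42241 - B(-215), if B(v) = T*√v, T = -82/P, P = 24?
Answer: -42241 + 41*I*√215/12 ≈ -42241.0 + 50.098*I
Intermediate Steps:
T = -41/12 (T = -82/24 = -82*1/24 = -41/12 ≈ -3.4167)
B(v) = -41*√v/12
-42241 - B(-215) = -42241 - (-41)*√(-215)/12 = -42241 - (-41)*I*√215/12 = -42241 + 41*I*√215/12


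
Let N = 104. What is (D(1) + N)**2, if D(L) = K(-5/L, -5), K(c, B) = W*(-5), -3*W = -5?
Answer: 82369/9 ≈ 9152.1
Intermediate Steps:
W = 5/3 (W = -1/3*(-5) = 5/3 ≈ 1.6667)
K(c, B) = -25/3 (K(c, B) = (5/3)*(-5) = -25/3)
D(L) = -25/3
(D(1) + N)**2 = (-25/3 + 104)**2 = (287/3)**2 = 82369/9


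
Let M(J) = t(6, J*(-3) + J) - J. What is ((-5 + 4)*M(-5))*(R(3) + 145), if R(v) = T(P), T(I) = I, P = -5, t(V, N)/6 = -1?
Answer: 140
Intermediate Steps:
t(V, N) = -6 (t(V, N) = 6*(-1) = -6)
R(v) = -5
M(J) = -6 - J
((-5 + 4)*M(-5))*(R(3) + 145) = ((-5 + 4)*(-6 - 1*(-5)))*(-5 + 145) = -(-6 + 5)*140 = -1*(-1)*140 = 1*140 = 140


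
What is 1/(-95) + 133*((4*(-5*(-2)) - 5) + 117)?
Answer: 1920519/95 ≈ 20216.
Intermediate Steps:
1/(-95) + 133*((4*(-5*(-2)) - 5) + 117) = -1/95 + 133*((4*10 - 5) + 117) = -1/95 + 133*((40 - 5) + 117) = -1/95 + 133*(35 + 117) = -1/95 + 133*152 = -1/95 + 20216 = 1920519/95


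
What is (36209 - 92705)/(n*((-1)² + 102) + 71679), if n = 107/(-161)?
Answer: -413448/524059 ≈ -0.78893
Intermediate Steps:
n = -107/161 (n = 107*(-1/161) = -107/161 ≈ -0.66460)
(36209 - 92705)/(n*((-1)² + 102) + 71679) = (36209 - 92705)/(-107*((-1)² + 102)/161 + 71679) = -56496/(-107*(1 + 102)/161 + 71679) = -56496/(-107/161*103 + 71679) = -56496/(-11021/161 + 71679) = -56496/11529298/161 = -56496*161/11529298 = -413448/524059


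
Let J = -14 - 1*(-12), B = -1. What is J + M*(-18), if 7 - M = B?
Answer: -146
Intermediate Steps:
J = -2 (J = -14 + 12 = -2)
M = 8 (M = 7 - 1*(-1) = 7 + 1 = 8)
J + M*(-18) = -2 + 8*(-18) = -2 - 144 = -146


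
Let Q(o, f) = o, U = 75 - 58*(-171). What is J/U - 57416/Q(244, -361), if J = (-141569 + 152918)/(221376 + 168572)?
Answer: -1434203949553/6094917236 ≈ -235.31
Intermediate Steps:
U = 9993 (U = 75 + 9918 = 9993)
J = 873/29996 (J = 11349/389948 = 11349*(1/389948) = 873/29996 ≈ 0.029104)
J/U - 57416/Q(244, -361) = (873/29996)/9993 - 57416/244 = (873/29996)*(1/9993) - 57416*1/244 = 291/99916676 - 14354/61 = -1434203949553/6094917236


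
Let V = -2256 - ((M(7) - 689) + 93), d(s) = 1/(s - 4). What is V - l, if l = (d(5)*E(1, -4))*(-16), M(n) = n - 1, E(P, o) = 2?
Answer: -1634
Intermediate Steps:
d(s) = 1/(-4 + s)
M(n) = -1 + n
l = -32 (l = (2/(-4 + 5))*(-16) = (2/1)*(-16) = (1*2)*(-16) = 2*(-16) = -32)
V = -1666 (V = -2256 - (((-1 + 7) - 689) + 93) = -2256 - ((6 - 689) + 93) = -2256 - (-683 + 93) = -2256 - 1*(-590) = -2256 + 590 = -1666)
V - l = -1666 - 1*(-32) = -1666 + 32 = -1634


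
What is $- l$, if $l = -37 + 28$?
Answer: $9$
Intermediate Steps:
$l = -9$
$- l = \left(-1\right) \left(-9\right) = 9$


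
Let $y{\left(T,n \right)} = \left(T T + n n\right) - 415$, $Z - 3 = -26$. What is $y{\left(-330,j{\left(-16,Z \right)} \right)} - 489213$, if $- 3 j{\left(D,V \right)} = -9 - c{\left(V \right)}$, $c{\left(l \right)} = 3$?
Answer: $-380712$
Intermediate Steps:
$Z = -23$ ($Z = 3 - 26 = -23$)
$j{\left(D,V \right)} = 4$ ($j{\left(D,V \right)} = - \frac{-9 - 3}{3} = \left(- \frac{1}{3}\right) \left(-12\right) = 4$)
$y{\left(T,n \right)} = -415 + T^{2} + n^{2}$ ($y{\left(T,n \right)} = \left(T^{2} + n^{2}\right) - 415 = -415 + T^{2} + n^{2}$)
$y{\left(-330,j{\left(-16,Z \right)} \right)} - 489213 = \left(-415 + \left(-330\right)^{2} + 4^{2}\right) - 489213 = \left(-415 + 108900 + 16\right) - 489213 = 108501 - 489213 = -380712$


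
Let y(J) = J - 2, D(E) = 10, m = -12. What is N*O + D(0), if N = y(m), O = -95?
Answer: 1340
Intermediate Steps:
y(J) = -2 + J
N = -14 (N = -2 - 12 = -14)
N*O + D(0) = -14*(-95) + 10 = 1330 + 10 = 1340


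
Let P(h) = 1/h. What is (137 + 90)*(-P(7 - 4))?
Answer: -227/3 ≈ -75.667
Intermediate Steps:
(137 + 90)*(-P(7 - 4)) = (137 + 90)*(-1/(7 - 4)) = 227*(-1/3) = 227*(-1*⅓) = 227*(-⅓) = -227/3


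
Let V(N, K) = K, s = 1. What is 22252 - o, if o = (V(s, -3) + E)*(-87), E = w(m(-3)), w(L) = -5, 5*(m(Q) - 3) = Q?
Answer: 21556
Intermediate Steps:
m(Q) = 3 + Q/5
E = -5
o = 696 (o = (-3 - 5)*(-87) = -8*(-87) = 696)
22252 - o = 22252 - 1*696 = 22252 - 696 = 21556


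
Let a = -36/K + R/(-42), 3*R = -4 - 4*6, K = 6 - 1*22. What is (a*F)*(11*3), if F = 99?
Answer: 32307/4 ≈ 8076.8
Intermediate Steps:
K = -16 (K = 6 - 22 = -16)
R = -28/3 (R = (-4 - 4*6)/3 = (-4 - 24)/3 = (⅓)*(-28) = -28/3 ≈ -9.3333)
a = 89/36 (a = -36/(-16) - 28/3/(-42) = -36*(-1/16) - 28/3*(-1/42) = 9/4 + 2/9 = 89/36 ≈ 2.4722)
(a*F)*(11*3) = ((89/36)*99)*(11*3) = (979/4)*33 = 32307/4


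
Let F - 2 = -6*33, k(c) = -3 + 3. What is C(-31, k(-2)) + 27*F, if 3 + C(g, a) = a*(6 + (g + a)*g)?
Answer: -5295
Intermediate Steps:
k(c) = 0
F = -196 (F = 2 - 6*33 = 2 - 198 = -196)
C(g, a) = -3 + a*(6 + g*(a + g)) (C(g, a) = -3 + a*(6 + (g + a)*g) = -3 + a*(6 + (a + g)*g) = -3 + a*(6 + g*(a + g)))
C(-31, k(-2)) + 27*F = (-3 + 6*0 + 0*(-31)**2 - 31*0**2) + 27*(-196) = (-3 + 0 + 0*961 - 31*0) - 5292 = (-3 + 0 + 0 + 0) - 5292 = -3 - 5292 = -5295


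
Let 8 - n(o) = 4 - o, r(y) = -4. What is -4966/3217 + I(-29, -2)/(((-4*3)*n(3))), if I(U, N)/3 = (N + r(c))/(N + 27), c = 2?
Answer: -1728449/1125950 ≈ -1.5351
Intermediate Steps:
I(U, N) = 3*(-4 + N)/(27 + N) (I(U, N) = 3*((N - 4)/(N + 27)) = 3*((-4 + N)/(27 + N)) = 3*(-4 + N)/(27 + N))
n(o) = 4 + o (n(o) = 8 - (4 - o) = 8 + (-4 + o) = 4 + o)
-4966/3217 + I(-29, -2)/(((-4*3)*n(3))) = -4966/3217 + (3*(-4 - 2)/(27 - 2))/(((-4*3)*(4 + 3))) = -4966*1/3217 + (3*(-6)/25)/((-12*7)) = -4966/3217 + (3*(1/25)*(-6))/(-84) = -4966/3217 - 18/25*(-1/84) = -4966/3217 + 3/350 = -1728449/1125950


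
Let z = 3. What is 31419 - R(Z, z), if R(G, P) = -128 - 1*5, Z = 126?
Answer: 31552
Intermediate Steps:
R(G, P) = -133 (R(G, P) = -128 - 5 = -133)
31419 - R(Z, z) = 31419 - 1*(-133) = 31419 + 133 = 31552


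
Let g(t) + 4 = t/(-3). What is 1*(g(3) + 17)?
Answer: 12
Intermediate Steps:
g(t) = -4 - t/3 (g(t) = -4 + t/(-3) = -4 + t*(-⅓) = -4 - t/3)
1*(g(3) + 17) = 1*((-4 - ⅓*3) + 17) = 1*((-4 - 1) + 17) = 1*(-5 + 17) = 1*12 = 12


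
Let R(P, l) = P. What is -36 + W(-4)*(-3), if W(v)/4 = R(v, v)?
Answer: 12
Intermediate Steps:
W(v) = 4*v
-36 + W(-4)*(-3) = -36 + (4*(-4))*(-3) = -36 - 16*(-3) = -36 + 48 = 12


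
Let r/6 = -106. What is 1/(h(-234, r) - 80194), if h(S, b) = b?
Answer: -1/80830 ≈ -1.2372e-5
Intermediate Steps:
r = -636 (r = 6*(-106) = -636)
1/(h(-234, r) - 80194) = 1/(-636 - 80194) = 1/(-80830) = -1/80830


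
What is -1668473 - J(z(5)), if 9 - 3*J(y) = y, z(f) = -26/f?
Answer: -25027166/15 ≈ -1.6685e+6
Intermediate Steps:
J(y) = 3 - y/3
-1668473 - J(z(5)) = -1668473 - (3 - (-26)/(3*5)) = -1668473 - (3 - 1/3*(-26/5)) = -1668473 - (3 + 26/15) = -1668473 - 1*71/15 = -1668473 - 71/15 = -25027166/15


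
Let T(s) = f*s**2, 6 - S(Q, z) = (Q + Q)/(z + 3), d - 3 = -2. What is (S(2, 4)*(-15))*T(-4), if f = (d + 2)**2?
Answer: -82080/7 ≈ -11726.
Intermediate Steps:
d = 1 (d = 3 - 2 = 1)
S(Q, z) = 6 - 2*Q/(3 + z) (S(Q, z) = 6 - (Q + Q)/(z + 3) = 6 - 2*Q/(3 + z))
f = 9 (f = (1 + 2)**2 = 3**2 = 9)
T(s) = 9*s**2
(S(2, 4)*(-15))*T(-4) = ((2*(9 - 1*2 + 3*4)/(3 + 4))*(-15))*(9*(-4)**2) = ((2*(9 - 2 + 12)/7)*(-15))*(9*16) = ((2*(1/7)*19)*(-15))*144 = ((38/7)*(-15))*144 = -570/7*144 = -82080/7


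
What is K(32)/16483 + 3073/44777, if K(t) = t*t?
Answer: 96503907/738059291 ≈ 0.13075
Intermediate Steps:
K(t) = t²
K(32)/16483 + 3073/44777 = 32²/16483 + 3073/44777 = 1024*(1/16483) + 3073*(1/44777) = 1024/16483 + 3073/44777 = 96503907/738059291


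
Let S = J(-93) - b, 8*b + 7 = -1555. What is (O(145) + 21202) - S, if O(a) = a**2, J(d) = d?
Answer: 168499/4 ≈ 42125.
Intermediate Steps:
b = -781/4 (b = -7/8 + (1/8)*(-1555) = -7/8 - 1555/8 = -781/4 ≈ -195.25)
S = 409/4 (S = -93 - 1*(-781/4) = -93 + 781/4 = 409/4 ≈ 102.25)
(O(145) + 21202) - S = (145**2 + 21202) - 1*409/4 = (21025 + 21202) - 409/4 = 42227 - 409/4 = 168499/4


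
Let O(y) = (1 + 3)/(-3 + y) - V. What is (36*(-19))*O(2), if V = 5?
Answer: 6156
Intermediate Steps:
O(y) = -5 + 4/(-3 + y) (O(y) = (1 + 3)/(-3 + y) - 1*5 = 4/(-3 + y) - 5 = -5 + 4/(-3 + y))
(36*(-19))*O(2) = (36*(-19))*((19 - 5*2)/(-3 + 2)) = -684*(19 - 10)/(-1) = -(-684)*9 = -684*(-9) = 6156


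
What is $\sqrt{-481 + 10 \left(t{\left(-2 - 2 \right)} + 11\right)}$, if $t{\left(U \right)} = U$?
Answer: $i \sqrt{411} \approx 20.273 i$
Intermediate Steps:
$\sqrt{-481 + 10 \left(t{\left(-2 - 2 \right)} + 11\right)} = \sqrt{-481 + 10 \left(\left(-2 - 2\right) + 11\right)} = \sqrt{-481 + 10 \left(-4 + 11\right)} = \sqrt{-481 + 10 \cdot 7} = \sqrt{-481 + 70} = \sqrt{-411} = i \sqrt{411}$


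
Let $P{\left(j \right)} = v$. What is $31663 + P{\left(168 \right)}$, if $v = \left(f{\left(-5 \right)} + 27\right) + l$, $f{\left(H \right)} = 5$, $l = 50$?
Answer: $31745$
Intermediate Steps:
$v = 82$ ($v = \left(5 + 27\right) + 50 = 32 + 50 = 82$)
$P{\left(j \right)} = 82$
$31663 + P{\left(168 \right)} = 31663 + 82 = 31745$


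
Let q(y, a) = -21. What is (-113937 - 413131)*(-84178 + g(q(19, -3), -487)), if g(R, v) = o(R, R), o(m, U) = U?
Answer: 44378598532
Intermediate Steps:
g(R, v) = R
(-113937 - 413131)*(-84178 + g(q(19, -3), -487)) = (-113937 - 413131)*(-84178 - 21) = -527068*(-84199) = 44378598532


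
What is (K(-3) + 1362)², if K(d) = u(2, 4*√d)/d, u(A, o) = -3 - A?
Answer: 16736281/9 ≈ 1.8596e+6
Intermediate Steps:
K(d) = -5/d (K(d) = (-3 - 1*2)/d = (-3 - 2)/d = -5/d)
(K(-3) + 1362)² = (-5/(-3) + 1362)² = (-5*(-⅓) + 1362)² = (5/3 + 1362)² = (4091/3)² = 16736281/9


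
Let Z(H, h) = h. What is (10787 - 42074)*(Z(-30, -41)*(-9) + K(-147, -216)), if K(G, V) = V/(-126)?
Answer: -81189765/7 ≈ -1.1599e+7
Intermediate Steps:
K(G, V) = -V/126 (K(G, V) = V*(-1/126) = -V/126)
(10787 - 42074)*(Z(-30, -41)*(-9) + K(-147, -216)) = (10787 - 42074)*(-41*(-9) - 1/126*(-216)) = -31287*(369 + 12/7) = -31287*2595/7 = -81189765/7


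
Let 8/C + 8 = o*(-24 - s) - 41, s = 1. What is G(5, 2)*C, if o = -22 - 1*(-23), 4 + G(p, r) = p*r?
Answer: -24/37 ≈ -0.64865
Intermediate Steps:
G(p, r) = -4 + p*r
o = 1 (o = -22 + 23 = 1)
C = -4/37 (C = 8/(-8 + (1*(-24 - 1*1) - 41)) = 8/(-8 + (1*(-24 - 1) - 41)) = 8/(-8 + (1*(-25) - 41)) = 8/(-8 + (-25 - 41)) = 8/(-8 - 66) = 8/(-74) = 8*(-1/74) = -4/37 ≈ -0.10811)
G(5, 2)*C = (-4 + 5*2)*(-4/37) = (-4 + 10)*(-4/37) = 6*(-4/37) = -24/37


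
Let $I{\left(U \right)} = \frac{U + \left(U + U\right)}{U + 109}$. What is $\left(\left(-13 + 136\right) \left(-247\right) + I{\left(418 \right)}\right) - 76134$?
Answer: $- \frac{56132151}{527} \approx -1.0651 \cdot 10^{5}$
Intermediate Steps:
$I{\left(U \right)} = \frac{3 U}{109 + U}$ ($I{\left(U \right)} = \frac{U + 2 U}{109 + U} = \frac{3 U}{109 + U}$)
$\left(\left(-13 + 136\right) \left(-247\right) + I{\left(418 \right)}\right) - 76134 = \left(\left(-13 + 136\right) \left(-247\right) + 3 \cdot 418 \frac{1}{109 + 418}\right) - 76134 = \left(123 \left(-247\right) + 3 \cdot 418 \cdot \frac{1}{527}\right) - 76134 = \left(-30381 + 3 \cdot 418 \cdot \frac{1}{527}\right) - 76134 = \left(-30381 + \frac{1254}{527}\right) - 76134 = - \frac{16009533}{527} - 76134 = - \frac{56132151}{527}$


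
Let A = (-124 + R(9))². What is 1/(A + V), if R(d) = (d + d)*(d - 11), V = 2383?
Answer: 1/27983 ≈ 3.5736e-5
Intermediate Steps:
R(d) = 2*d*(-11 + d) (R(d) = (2*d)*(-11 + d) = 2*d*(-11 + d))
A = 25600 (A = (-124 + 2*9*(-11 + 9))² = (-124 + 2*9*(-2))² = (-124 - 36)² = (-160)² = 25600)
1/(A + V) = 1/(25600 + 2383) = 1/27983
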